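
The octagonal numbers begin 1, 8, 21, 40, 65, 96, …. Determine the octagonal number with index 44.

5720

44·(3·44 − 2) = 44·130 = 5720.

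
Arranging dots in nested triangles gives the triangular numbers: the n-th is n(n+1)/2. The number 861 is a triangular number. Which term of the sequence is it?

Set n(n+1)/2 = 861, giving n² + n − 1722 = 0.
The discriminant is 1 + 8·861 = 6889, and √6889 = 83.
So n = (-1 + 83) / 2 = 82/2 = 41.

41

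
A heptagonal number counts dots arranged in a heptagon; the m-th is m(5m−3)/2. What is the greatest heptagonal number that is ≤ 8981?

Solve n(5n−3)/2 ≤ 8981 for integer n.
n = 60 gives 8910 ≤ 8981, while n = 61 gives 9211 > 8981; so the answer is 8910.

8910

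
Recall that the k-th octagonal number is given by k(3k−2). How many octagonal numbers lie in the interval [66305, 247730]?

139

The n-th octagonal number is n(3n−2).
Smallest index with value ≥ 66305: n = 149 (giving 66305).
Largest index with value ≤ 247730: n = 287 (giving 246533).
Indices 149 through 287: 139 terms.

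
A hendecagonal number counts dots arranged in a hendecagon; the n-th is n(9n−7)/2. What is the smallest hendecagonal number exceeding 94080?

94105

Solve n(9n−7)/2 > 94080 for integer n.
The largest n with value ≤ 94080 is 144 (since 92808 ≤ 94080 < 94105), so the first above is n = 145, value 94105.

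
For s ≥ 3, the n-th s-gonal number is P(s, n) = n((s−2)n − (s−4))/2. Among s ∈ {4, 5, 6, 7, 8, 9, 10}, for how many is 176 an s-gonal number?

2

s = 4: P(4, 13) = 169 and P(4, 14) = 196; 176 is not s-gonal.
s = 5: P(5, 11) = 176. ✓
s = 6: P(6, 9) = 153 and P(6, 10) = 190; 176 is not s-gonal.
s = 7: P(7, 8) = 148 and P(7, 9) = 189; 176 is not s-gonal.
s = 8: P(8, 8) = 176. ✓
s = 9: P(9, 7) = 154 and P(9, 8) = 204; 176 is not s-gonal.
s = 10: P(10, 7) = 175 and P(10, 8) = 232; 176 is not s-gonal.
Hits: s ∈ {5, 8} → 2.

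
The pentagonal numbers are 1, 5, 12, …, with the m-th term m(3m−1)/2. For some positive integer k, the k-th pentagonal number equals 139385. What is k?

Set n(3n−1)/2 = 139385, giving 3n² − n − 278770 = 0.
So n = (1 + 1829) / 6 = 1830/6 = 305.

305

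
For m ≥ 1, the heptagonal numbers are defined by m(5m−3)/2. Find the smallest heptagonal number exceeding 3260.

Solve n(5n−3)/2 > 3260 for integer n.
The largest n with value ≤ 3260 is 36 (since 3186 ≤ 3260 < 3367), so the first above is n = 37, value 3367.

3367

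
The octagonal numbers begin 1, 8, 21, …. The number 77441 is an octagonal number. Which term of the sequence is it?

161

Set n(3n−2) = 77441, giving 3n² − 2n − 77441 = 0.
The discriminant is 4 + 12·77441 = 929296, and √929296 = 964.
So n = (2 + 964) / 6 = 966/6 = 161.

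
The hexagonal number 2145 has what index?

33

Set n(2n−1) = 2145, giving 2n² − n − 2145 = 0.
The discriminant is 1 + 8·2145 = 17161, and √17161 = 131.
So n = (1 + 131) / 4 = 132/4 = 33.
Check: 33·(2·33 − 1) = 2145. ✓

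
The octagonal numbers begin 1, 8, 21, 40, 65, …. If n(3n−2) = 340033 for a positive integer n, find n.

Set n(3n−2) = 340033, giving 3n² − 2n − 340033 = 0.
The discriminant is 4 + 12·340033 = 4080400, and √4080400 = 2020.
So n = (2 + 2020) / 6 = 2022/6 = 337.
Check: 337·(3·337 − 2) = 340033. ✓

337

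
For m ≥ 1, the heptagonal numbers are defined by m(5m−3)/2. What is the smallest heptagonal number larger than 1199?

1288

Solve n(5n−3)/2 > 1199 for integer n.
The largest n with value ≤ 1199 is 22 (since 1177 ≤ 1199 < 1288), so the first above is n = 23, value 1288.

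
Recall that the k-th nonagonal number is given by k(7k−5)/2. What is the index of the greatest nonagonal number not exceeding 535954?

Solve n(7n−5)/2 ≤ 535954 for integer n.
n = 391 gives 534106 ≤ 535954, while n = 392 gives 536844 > 535954; so the answer is index 391.

391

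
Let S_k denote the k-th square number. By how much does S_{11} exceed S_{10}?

21

n² − (n−1)² = 2n − 1, so 11² − 10² = 2·11 − 1 = 21.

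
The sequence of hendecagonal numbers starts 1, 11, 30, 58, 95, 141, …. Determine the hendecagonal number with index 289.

374833

289·(9·289 − 7)/2 = 289·2594/2 = 289·1297 = 374833.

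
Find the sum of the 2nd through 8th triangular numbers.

Σ i(i+1)/2 = (Σi² + Σi) / 2 over i = 2..8.
Σi = 36 − 1 = 35 and Σi² = 204 − 1 = 203.
(1·203 + 1·35) / 2 = 238/2 = 119.

119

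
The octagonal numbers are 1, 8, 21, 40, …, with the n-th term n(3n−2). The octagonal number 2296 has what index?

28

Set n(3n−2) = 2296, giving 3n² − 2n − 2296 = 0.
The discriminant is 4 + 12·2296 = 27556, and √27556 = 166.
So n = (2 + 166) / 6 = 168/6 = 28.
Check: 28·(3·28 − 2) = 2296. ✓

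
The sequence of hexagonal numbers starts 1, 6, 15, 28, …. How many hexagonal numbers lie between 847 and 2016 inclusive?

12

The n-th hexagonal number is n(2n−1).
Smallest index with value ≥ 847: n = 21 (giving 861).
Largest index with value ≤ 2016: n = 32 (giving 2016).
Indices 21 through 32: 12 terms.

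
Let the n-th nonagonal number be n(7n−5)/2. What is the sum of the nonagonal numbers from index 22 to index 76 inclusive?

Σ i(7i−5)/2 = (7Σi² − 5Σi) / 2 over i = 22..76.
Σi = 2926 − 231 = 2695 and Σi² = 149226 − 3311 = 145915.
(7·145915 − 5·2695) / 2 = 1007930/2 = 503965.

503965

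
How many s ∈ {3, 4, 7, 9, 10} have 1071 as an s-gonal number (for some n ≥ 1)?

1

s = 3: P(3, 45) = 1035 and P(3, 46) = 1081; 1071 is not s-gonal.
s = 4: P(4, 32) = 1024 and P(4, 33) = 1089; 1071 is not s-gonal.
s = 7: P(7, 21) = 1071. ✓
s = 9: P(9, 17) = 969 and P(9, 18) = 1089; 1071 is not s-gonal.
s = 10: P(10, 16) = 976 and P(10, 17) = 1105; 1071 is not s-gonal.
Hits: s ∈ {7} → 1.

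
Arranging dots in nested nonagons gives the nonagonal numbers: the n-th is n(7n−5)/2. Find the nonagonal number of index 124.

53506

The 124th nonagonal number is n(7n−5)/2 with n = 124.
124·(7·124 − 5)/2 = 124·863/2 = 53506.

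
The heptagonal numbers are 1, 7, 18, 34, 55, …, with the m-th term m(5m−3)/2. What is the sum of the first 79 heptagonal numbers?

Σ i(5i−3)/2 = (5Σi² − 3Σi) / 2 over i = 1..79.
Σi = 3160 and Σi² = 167480.
(5·167480 − 3·3160) / 2 = 827920/2 = 413960.

413960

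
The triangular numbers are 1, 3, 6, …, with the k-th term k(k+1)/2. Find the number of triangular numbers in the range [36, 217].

13

The n-th triangular number is n(n+1)/2.
Smallest index with value ≥ 36: n = 8 (giving 36).
Largest index with value ≤ 217: n = 20 (giving 210).
Indices 8 through 20: 13 terms.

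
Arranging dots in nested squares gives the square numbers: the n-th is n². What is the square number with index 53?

The 53rd square number is n² with n = 53.
53² = 2809.

2809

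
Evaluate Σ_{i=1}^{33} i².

12529

Σ_{i=1}^{33} i² = 33·34·67/6 = 12529.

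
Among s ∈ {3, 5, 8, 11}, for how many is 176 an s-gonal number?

2

s = 3: P(3, 18) = 171 and P(3, 19) = 190; 176 is not s-gonal.
s = 5: P(5, 11) = 176. ✓
s = 8: P(8, 8) = 176. ✓
s = 11: P(11, 6) = 141 and P(11, 7) = 196; 176 is not s-gonal.
Hits: s ∈ {5, 8} → 2.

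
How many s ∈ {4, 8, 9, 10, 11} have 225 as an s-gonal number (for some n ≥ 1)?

2

s = 4: P(4, 15) = 225. ✓
s = 8: P(8, 9) = 225. ✓
s = 9: P(9, 8) = 204 and P(9, 9) = 261; 225 is not s-gonal.
s = 10: P(10, 7) = 175 and P(10, 8) = 232; 225 is not s-gonal.
s = 11: P(11, 7) = 196 and P(11, 8) = 260; 225 is not s-gonal.
Hits: s ∈ {4, 8} → 2.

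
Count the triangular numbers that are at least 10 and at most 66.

8

The n-th triangular number is n(n+1)/2.
Smallest index with value ≥ 10: n = 4 (giving 10).
Largest index with value ≤ 66: n = 11 (giving 66).
Indices 4 through 11: 8 terms.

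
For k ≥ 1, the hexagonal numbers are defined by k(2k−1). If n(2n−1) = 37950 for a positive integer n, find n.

138

Set n(2n−1) = 37950, giving 2n² − n − 37950 = 0.
So n = (1 + 551) / 4 = 552/4 = 138.
Check: 138·(2·138 − 1) = 37950. ✓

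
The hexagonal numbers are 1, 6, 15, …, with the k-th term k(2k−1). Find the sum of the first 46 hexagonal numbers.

65941

Σ i(2i−1) = 2Σi² − Σi over i = 1..46.
Σi = 1081 and Σi² = 33511.
2·33511 − 1·1081 = 65941.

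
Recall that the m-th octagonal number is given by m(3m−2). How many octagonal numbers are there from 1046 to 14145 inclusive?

50

The n-th octagonal number is n(3n−2).
Smallest index with value ≥ 1046: n = 20 (giving 1160).
Largest index with value ≤ 14145: n = 69 (giving 14145).
Indices 20 through 69: 50 terms.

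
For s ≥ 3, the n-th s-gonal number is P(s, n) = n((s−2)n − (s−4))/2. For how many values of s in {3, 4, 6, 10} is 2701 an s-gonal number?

s = 3: P(3, 73) = 2701. ✓
s = 4: P(4, 51) = 2601 and P(4, 52) = 2704; 2701 is not s-gonal.
s = 6: P(6, 37) = 2701. ✓
s = 10: P(10, 26) = 2626 and P(10, 27) = 2835; 2701 is not s-gonal.
Hits: s ∈ {3, 6} → 2.

2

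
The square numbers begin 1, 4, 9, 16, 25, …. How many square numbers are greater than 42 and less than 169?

The n-th square number is n².
Smallest index with value > 42: n = 7 (giving 49).
Largest index with value < 169: n = 12 (giving 144).
Indices 7 through 12: 6 terms.

6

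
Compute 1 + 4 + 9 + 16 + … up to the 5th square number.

55

Σ_{i=1}^{5} i² = 5·6·11/6 = 55.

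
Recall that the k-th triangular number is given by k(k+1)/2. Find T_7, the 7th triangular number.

28

The 7th triangular number is n(n+1)/2 with n = 7.
7·8/2 = 56/2 = 28.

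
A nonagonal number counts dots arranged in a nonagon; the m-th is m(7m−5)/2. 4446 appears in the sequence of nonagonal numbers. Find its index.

36

Set n(7n−5)/2 = 4446, giving 7n² − 5n − 8892 = 0.
The discriminant is 25 + 56·4446 = 249001, and √249001 = 499.
So n = (5 + 499) / 14 = 504/14 = 36.
Check: 36·(7·36 − 5)/2 = 4446. ✓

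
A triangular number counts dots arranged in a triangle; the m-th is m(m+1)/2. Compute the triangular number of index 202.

20503

202·203/2 = 41006/2 = 20503.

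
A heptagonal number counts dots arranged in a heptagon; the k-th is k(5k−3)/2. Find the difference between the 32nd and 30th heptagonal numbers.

307

32·(5·32 − 3)/2 = 2512 and 30·(5·30 − 3)/2 = 2205.
Difference: 2512 − 2205 = 307.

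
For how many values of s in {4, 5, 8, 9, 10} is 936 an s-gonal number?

1

s = 4: P(4, 30) = 900 and P(4, 31) = 961; 936 is not s-gonal.
s = 5: P(5, 25) = 925 and P(5, 26) = 1001; 936 is not s-gonal.
s = 8: P(8, 18) = 936. ✓
s = 9: P(9, 16) = 856 and P(9, 17) = 969; 936 is not s-gonal.
s = 10: P(10, 15) = 855 and P(10, 16) = 976; 936 is not s-gonal.
Hits: s ∈ {8} → 1.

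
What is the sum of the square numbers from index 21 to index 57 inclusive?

60495

Σ_{i=21}^{57} i² = 63365 − 2870 = 60495.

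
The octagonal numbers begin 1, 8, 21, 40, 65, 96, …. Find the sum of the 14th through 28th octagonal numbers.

20055

Σ i(3i−2) = 3Σi² − 2Σi over i = 14..28.
Σi = 406 − 91 = 315 and Σi² = 7714 − 819 = 6895.
3·6895 − 2·315 = 20055.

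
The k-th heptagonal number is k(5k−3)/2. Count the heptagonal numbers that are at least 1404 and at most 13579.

51

The n-th heptagonal number is n(5n−3)/2.
Smallest index with value ≥ 1404: n = 24 (giving 1404).
Largest index with value ≤ 13579: n = 74 (giving 13579).
Indices 24 through 74: 51 terms.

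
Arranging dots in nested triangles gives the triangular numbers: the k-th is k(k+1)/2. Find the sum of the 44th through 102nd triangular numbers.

Σ i(i+1)/2 = (Σi² + Σi) / 2 over i = 44..102.
Σi = 5253 − 946 = 4307 and Σi² = 358955 − 27434 = 331521.
(1·331521 + 1·4307) / 2 = 335828/2 = 167914.

167914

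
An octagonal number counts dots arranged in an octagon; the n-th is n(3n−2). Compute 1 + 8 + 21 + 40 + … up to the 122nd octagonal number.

1823229

Σ i(3i−2) = 3Σi² − 2Σi over i = 1..122.
Σi = 7503 and Σi² = 612745.
3·612745 − 2·7503 = 1823229.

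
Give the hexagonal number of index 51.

The 51st hexagonal number is n(2n−1) with n = 51.
51·(2·51 − 1) = 51·101 = 5151.

5151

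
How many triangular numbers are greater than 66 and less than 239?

The n-th triangular number is n(n+1)/2.
Smallest index with value > 66: n = 12 (giving 78).
Largest index with value < 239: n = 21 (giving 231).
Indices 12 through 21: 10 terms.

10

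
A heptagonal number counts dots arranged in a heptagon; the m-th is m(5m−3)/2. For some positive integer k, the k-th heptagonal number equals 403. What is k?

Set n(5n−3)/2 = 403, giving 5n² − 3n − 806 = 0.
The discriminant is 9 + 40·403 = 16129, and √16129 = 127.
So n = (3 + 127) / 10 = 130/10 = 13.

13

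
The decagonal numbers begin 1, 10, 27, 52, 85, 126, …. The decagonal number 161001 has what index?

Set n(4n−3) = 161001, giving 4n² − 3n − 161001 = 0.
The discriminant is 9 + 16·161001 = 2576025, and √2576025 = 1605.
So n = (3 + 1605) / 8 = 1608/8 = 201.
Check: 201·(4·201 − 3) = 161001. ✓

201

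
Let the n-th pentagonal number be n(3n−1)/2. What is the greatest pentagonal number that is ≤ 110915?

110840

Solve n(3n−1)/2 ≤ 110915 for integer n.
n = 272 gives 110840 ≤ 110915, while n = 273 gives 111657 > 110915; so the answer is 110840.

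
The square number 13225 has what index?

We need n² = 13225, so n = √13225 = 115.

115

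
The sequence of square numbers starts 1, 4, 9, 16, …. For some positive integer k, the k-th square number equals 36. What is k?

We need n² = 36, so n = √36 = 6.
Check: 6² = 36. ✓

6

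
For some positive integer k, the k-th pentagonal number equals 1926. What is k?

Set n(3n−1)/2 = 1926, giving 3n² − n − 3852 = 0.
The discriminant is 1 + 24·1926 = 46225, and √46225 = 215.
So n = (1 + 215) / 6 = 216/6 = 36.
Check: 36·(3·36 − 1)/2 = 1926. ✓

36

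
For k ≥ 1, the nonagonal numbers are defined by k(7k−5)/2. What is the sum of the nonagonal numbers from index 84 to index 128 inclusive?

1784310

Σ i(7i−5)/2 = (7Σi² − 5Σi) / 2 over i = 84..128.
Σi = 8256 − 3486 = 4770 and Σi² = 707264 − 194054 = 513210.
(7·513210 − 5·4770) / 2 = 3568620/2 = 1784310.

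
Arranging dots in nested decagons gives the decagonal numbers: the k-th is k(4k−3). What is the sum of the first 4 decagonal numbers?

90

Σ i(4i−3) = 4Σi² − 3Σi over i = 1..4.
Σi = 10 and Σi² = 30.
4·30 − 3·10 = 90.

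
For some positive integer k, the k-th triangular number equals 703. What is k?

Set n(n+1)/2 = 703, giving n² + n − 1406 = 0.
The discriminant is 1 + 8·703 = 5625, and √5625 = 75.
So n = (-1 + 75) / 2 = 74/2 = 37.
Check: 37·38/2 = 703. ✓

37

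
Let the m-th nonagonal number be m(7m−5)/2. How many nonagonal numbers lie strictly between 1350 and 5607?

The n-th nonagonal number is n(7n−5)/2.
Smallest index with value > 1350: n = 21 (giving 1491).
Largest index with value < 5607: n = 40 (giving 5500).
Indices 21 through 40: 20 terms.

20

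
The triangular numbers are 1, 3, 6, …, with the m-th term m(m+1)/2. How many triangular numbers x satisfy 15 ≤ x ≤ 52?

The n-th triangular number is n(n+1)/2.
Smallest index with value ≥ 15: n = 5 (giving 15).
Largest index with value ≤ 52: n = 9 (giving 45).
Indices 5 through 9: 5 terms.

5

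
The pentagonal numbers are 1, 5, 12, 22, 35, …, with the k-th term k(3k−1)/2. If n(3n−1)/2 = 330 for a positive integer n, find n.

15

Set n(3n−1)/2 = 330, giving 3n² − n − 660 = 0.
The discriminant is 1 + 24·330 = 7921, and √7921 = 89.
So n = (1 + 89) / 6 = 90/6 = 15.
Check: 15·(3·15 − 1)/2 = 330. ✓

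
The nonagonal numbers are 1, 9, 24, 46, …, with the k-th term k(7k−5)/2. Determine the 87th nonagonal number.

The 87th nonagonal number is n(7n−5)/2 with n = 87.
87·(7·87 − 5)/2 = 87·604/2 = 87·302 = 26274.

26274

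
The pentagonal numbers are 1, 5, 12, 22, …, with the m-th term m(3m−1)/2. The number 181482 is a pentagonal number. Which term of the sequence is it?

Set n(3n−1)/2 = 181482, giving 3n² − n − 362964 = 0.
So n = (1 + 2087) / 6 = 2088/6 = 348.

348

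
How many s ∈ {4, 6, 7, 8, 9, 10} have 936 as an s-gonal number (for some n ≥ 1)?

1

s = 4: P(4, 30) = 900 and P(4, 31) = 961; 936 is not s-gonal.
s = 6: P(6, 21) = 861 and P(6, 22) = 946; 936 is not s-gonal.
s = 7: P(7, 19) = 874 and P(7, 20) = 970; 936 is not s-gonal.
s = 8: P(8, 18) = 936. ✓
s = 9: P(9, 16) = 856 and P(9, 17) = 969; 936 is not s-gonal.
s = 10: P(10, 15) = 855 and P(10, 16) = 976; 936 is not s-gonal.
Hits: s ∈ {8} → 1.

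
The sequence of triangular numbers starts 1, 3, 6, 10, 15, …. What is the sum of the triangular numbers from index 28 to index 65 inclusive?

44251

Σ i(i+1)/2 = (Σi² + Σi) / 2 over i = 28..65.
Σi = 2145 − 378 = 1767 and Σi² = 93665 − 6930 = 86735.
(1·86735 + 1·1767) / 2 = 88502/2 = 44251.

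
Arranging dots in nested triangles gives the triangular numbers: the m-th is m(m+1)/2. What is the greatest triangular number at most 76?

Solve n(n+1)/2 ≤ 76 for integer n.
n = 11 gives 66 ≤ 76, while n = 12 gives 78 > 76; so the answer is 66.

66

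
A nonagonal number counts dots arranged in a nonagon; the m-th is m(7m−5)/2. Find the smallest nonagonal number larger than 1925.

1956

Solve n(7n−5)/2 > 1925 for integer n.
The largest n with value ≤ 1925 is 23 (since 1794 ≤ 1925 < 1956), so the first above is n = 24, value 1956.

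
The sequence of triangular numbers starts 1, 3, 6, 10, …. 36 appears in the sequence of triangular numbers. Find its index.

Set n(n+1)/2 = 36, giving n² + n − 72 = 0.
The discriminant is 1 + 8·36 = 289, and √289 = 17.
So n = (-1 + 17) / 2 = 16/2 = 8.

8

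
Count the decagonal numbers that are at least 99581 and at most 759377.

278

The n-th decagonal number is n(4n−3).
Smallest index with value ≥ 99581: n = 159 (giving 100647).
Largest index with value ≤ 759377: n = 436 (giving 759076).
Indices 159 through 436: 278 terms.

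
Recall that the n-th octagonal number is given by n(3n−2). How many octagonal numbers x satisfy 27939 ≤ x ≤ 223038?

176

The n-th octagonal number is n(3n−2).
Smallest index with value ≥ 27939: n = 97 (giving 28033).
Largest index with value ≤ 223038: n = 272 (giving 221408).
Indices 97 through 272: 176 terms.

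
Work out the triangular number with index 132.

The 132nd triangular number is n(n+1)/2 with n = 132.
132·133/2 = 17556/2 = 8778.

8778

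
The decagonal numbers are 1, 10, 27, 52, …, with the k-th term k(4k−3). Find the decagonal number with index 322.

322·(4·322 − 3) = 322·1285 = 413770.

413770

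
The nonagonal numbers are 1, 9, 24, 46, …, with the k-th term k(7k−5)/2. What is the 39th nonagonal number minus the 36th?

39·(7·39 − 5)/2 = 5226 and 36·(7·36 − 5)/2 = 4446.
Difference: 5226 − 4446 = 780.

780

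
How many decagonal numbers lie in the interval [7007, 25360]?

The n-th decagonal number is n(4n−3).
Smallest index with value ≥ 7007: n = 43 (giving 7267).
Largest index with value ≤ 25360: n = 80 (giving 25360).
Indices 43 through 80: 38 terms.

38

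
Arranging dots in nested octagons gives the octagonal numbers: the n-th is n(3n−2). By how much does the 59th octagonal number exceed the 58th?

Consecutive octagonal numbers differ by 6n − 5: here 6·59 − 5 = 349.

349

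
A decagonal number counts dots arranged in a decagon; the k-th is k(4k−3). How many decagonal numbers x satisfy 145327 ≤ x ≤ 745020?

The n-th decagonal number is n(4n−3).
Smallest index with value ≥ 145327: n = 191 (giving 145351).
Largest index with value ≤ 745020: n = 431 (giving 741751).
Indices 191 through 431: 241 terms.

241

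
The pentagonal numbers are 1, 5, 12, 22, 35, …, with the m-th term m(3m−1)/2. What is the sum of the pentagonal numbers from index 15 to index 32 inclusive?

15426

Σ i(3i−1)/2 = (3Σi² − Σi) / 2 over i = 15..32.
Σi = 528 − 105 = 423 and Σi² = 11440 − 1015 = 10425.
(3·10425 − 1·423) / 2 = 30852/2 = 15426.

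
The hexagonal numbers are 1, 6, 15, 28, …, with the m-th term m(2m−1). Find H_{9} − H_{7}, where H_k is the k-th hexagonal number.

9·(2·9 − 1) = 153 and 7·(2·7 − 1) = 91.
Difference: 153 − 91 = 62.

62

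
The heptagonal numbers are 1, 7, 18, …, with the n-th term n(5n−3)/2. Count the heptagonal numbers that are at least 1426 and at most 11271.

The n-th heptagonal number is n(5n−3)/2.
Smallest index with value ≥ 1426: n = 25 (giving 1525).
Largest index with value ≤ 11271: n = 67 (giving 11122).
Indices 25 through 67: 43 terms.

43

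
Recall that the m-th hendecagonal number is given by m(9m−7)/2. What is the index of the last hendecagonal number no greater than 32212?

84

Solve n(9n−7)/2 ≤ 32212 for integer n.
n = 84 gives 31458 ≤ 32212, while n = 85 gives 32215 > 32212; so the answer is index 84.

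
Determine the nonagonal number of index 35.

4200

The 35th nonagonal number is n(7n−5)/2 with n = 35.
35·(7·35 − 5)/2 = 35·240/2 = 35·120 = 4200.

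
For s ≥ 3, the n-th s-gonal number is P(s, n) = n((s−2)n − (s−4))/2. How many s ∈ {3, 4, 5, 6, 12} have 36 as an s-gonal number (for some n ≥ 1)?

s = 3: P(3, 8) = 36. ✓
s = 4: P(4, 6) = 36. ✓
s = 5: P(5, 5) = 35 and P(5, 6) = 51; 36 is not s-gonal.
s = 6: P(6, 4) = 28 and P(6, 5) = 45; 36 is not s-gonal.
s = 12: P(12, 3) = 33 and P(12, 4) = 64; 36 is not s-gonal.
Hits: s ∈ {3, 4} → 2.

2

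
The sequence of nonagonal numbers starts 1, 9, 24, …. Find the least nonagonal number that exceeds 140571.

140901

Solve n(7n−5)/2 > 140571 for integer n.
The largest n with value ≤ 140571 is 200 (since 139500 ≤ 140571 < 140901), so the first above is n = 201, value 140901.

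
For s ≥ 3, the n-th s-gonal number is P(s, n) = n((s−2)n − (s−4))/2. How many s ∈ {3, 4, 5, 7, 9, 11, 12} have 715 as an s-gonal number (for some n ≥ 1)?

2

s = 3: P(3, 37) = 703 and P(3, 38) = 741; 715 is not s-gonal.
s = 4: P(4, 26) = 676 and P(4, 27) = 729; 715 is not s-gonal.
s = 5: P(5, 22) = 715. ✓
s = 7: P(7, 17) = 697 and P(7, 18) = 783; 715 is not s-gonal.
s = 9: P(9, 14) = 651 and P(9, 15) = 750; 715 is not s-gonal.
s = 11: P(11, 13) = 715. ✓
s = 12: P(12, 12) = 672 and P(12, 13) = 793; 715 is not s-gonal.
Hits: s ∈ {5, 11} → 2.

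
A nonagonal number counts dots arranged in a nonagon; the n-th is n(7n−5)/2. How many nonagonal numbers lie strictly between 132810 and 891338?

The n-th nonagonal number is n(7n−5)/2.
Smallest index with value > 132810: n = 196 (giving 133966).
Largest index with value < 891338: n = 505 (giving 891325).
Indices 196 through 505: 310 terms.

310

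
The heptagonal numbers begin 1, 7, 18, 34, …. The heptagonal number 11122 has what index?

67

Set n(5n−3)/2 = 11122, giving 5n² − 3n − 22244 = 0.
The discriminant is 9 + 40·11122 = 444889, and √444889 = 667.
So n = (3 + 667) / 10 = 670/10 = 67.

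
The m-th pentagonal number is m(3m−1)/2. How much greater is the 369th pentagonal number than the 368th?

Consecutive pentagonal numbers differ by 3n − 2: here 3·369 − 2 = 1105.

1105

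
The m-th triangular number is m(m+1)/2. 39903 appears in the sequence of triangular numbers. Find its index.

Set n(n+1)/2 = 39903, giving n² + n − 79806 = 0.
The discriminant is 1 + 8·39903 = 319225, and √319225 = 565.
So n = (-1 + 565) / 2 = 564/2 = 282.
Check: 282·283/2 = 39903. ✓

282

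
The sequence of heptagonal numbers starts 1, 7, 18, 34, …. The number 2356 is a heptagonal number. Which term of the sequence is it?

31

Set n(5n−3)/2 = 2356, giving 5n² − 3n − 4712 = 0.
The discriminant is 9 + 40·2356 = 94249, and √94249 = 307.
So n = (3 + 307) / 10 = 310/10 = 31.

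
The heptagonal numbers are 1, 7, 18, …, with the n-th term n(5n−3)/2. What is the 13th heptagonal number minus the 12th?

61

Consecutive heptagonal numbers differ by 5n − 4: here 5·13 − 4 = 61.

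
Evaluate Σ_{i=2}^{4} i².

29

Σ_{i=2}^{4} i² = 30 − 1 = 29.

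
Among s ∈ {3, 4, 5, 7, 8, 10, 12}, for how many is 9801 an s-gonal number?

s = 3: P(3, 139) = 9730 and P(3, 140) = 9870; 9801 is not s-gonal.
s = 4: P(4, 99) = 9801. ✓
s = 5: P(5, 81) = 9801. ✓
s = 7: P(7, 62) = 9517 and P(7, 63) = 9828; 9801 is not s-gonal.
s = 8: P(8, 57) = 9633 and P(8, 58) = 9976; 9801 is not s-gonal.
s = 10: P(10, 49) = 9457 and P(10, 50) = 9850; 9801 is not s-gonal.
s = 12: P(12, 44) = 9504 and P(12, 45) = 9945; 9801 is not s-gonal.
Hits: s ∈ {4, 5} → 2.

2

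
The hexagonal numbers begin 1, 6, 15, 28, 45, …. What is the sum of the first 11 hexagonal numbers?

946

Σ i(2i−1) = 2Σi² − Σi over i = 1..11.
Σi = 66 and Σi² = 506.
2·506 − 1·66 = 946.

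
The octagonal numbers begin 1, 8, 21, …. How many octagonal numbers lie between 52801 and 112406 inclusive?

The n-th octagonal number is n(3n−2).
Smallest index with value ≥ 52801: n = 133 (giving 52801).
Largest index with value ≤ 112406: n = 193 (giving 111361).
Indices 133 through 193: 61 terms.

61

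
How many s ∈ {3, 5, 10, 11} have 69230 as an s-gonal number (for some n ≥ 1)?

1

s = 3: P(3, 371) = 69006 and P(3, 372) = 69378; 69230 is not s-gonal.
s = 5: P(5, 215) = 69230. ✓
s = 10: P(10, 131) = 68251 and P(10, 132) = 69300; 69230 is not s-gonal.
s = 11: P(11, 124) = 68758 and P(11, 125) = 69875; 69230 is not s-gonal.
Hits: s ∈ {5} → 1.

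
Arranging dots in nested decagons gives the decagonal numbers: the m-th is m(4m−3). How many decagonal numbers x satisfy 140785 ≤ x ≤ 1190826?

The n-th decagonal number is n(4n−3).
Smallest index with value ≥ 140785: n = 188 (giving 140812).
Largest index with value ≤ 1190826: n = 546 (giving 1190826).
Indices 188 through 546: 359 terms.

359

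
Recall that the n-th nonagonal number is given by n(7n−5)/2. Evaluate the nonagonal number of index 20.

1350

The 20th nonagonal number is n(7n−5)/2 with n = 20.
20·(7·20 − 5)/2 = 20·135/2 = 1350.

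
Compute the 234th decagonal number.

The 234th decagonal number is n(4n−3) with n = 234.
234·(4·234 − 3) = 234·933 = 218322.

218322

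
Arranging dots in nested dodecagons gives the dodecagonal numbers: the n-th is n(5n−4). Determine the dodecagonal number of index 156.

The 156th dodecagonal number is n(5n−4) with n = 156.
156·(5·156 − 4) = 156·776 = 121056.

121056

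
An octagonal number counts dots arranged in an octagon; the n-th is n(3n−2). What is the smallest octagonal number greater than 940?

Solve n(3n−2) > 940 for integer n.
The largest n with value ≤ 940 is 18 (since 936 ≤ 940 < 1045), so the first above is n = 19, value 1045.

1045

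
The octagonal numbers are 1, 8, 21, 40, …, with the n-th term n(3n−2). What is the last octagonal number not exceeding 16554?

16280

Solve n(3n−2) ≤ 16554 for integer n.
n = 74 gives 16280 ≤ 16554, while n = 75 gives 16725 > 16554; so the answer is 16280.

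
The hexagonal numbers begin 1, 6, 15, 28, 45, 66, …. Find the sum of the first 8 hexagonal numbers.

372

Σ i(2i−1) = 2Σi² − Σi over i = 1..8.
Σi = 36 and Σi² = 204.
2·204 − 1·36 = 372.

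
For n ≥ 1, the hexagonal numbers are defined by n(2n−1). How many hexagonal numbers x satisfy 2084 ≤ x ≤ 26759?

The n-th hexagonal number is n(2n−1).
Smallest index with value ≥ 2084: n = 33 (giving 2145).
Largest index with value ≤ 26759: n = 115 (giving 26335).
Indices 33 through 115: 83 terms.

83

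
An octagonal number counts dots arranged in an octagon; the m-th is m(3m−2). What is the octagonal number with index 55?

The 55th octagonal number is n(3n−2) with n = 55.
55·(3·55 − 2) = 55·163 = 8965.

8965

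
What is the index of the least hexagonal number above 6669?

Solve n(2n−1) > 6669 for integer n.
The largest n with value ≤ 6669 is 57 (since 6441 ≤ 6669 < 6670), so the first above is n = 58, value 6670.

58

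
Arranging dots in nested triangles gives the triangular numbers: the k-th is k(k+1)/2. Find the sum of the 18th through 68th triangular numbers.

53771

Σ i(i+1)/2 = (Σi² + Σi) / 2 over i = 18..68.
Σi = 2346 − 153 = 2193 and Σi² = 107134 − 1785 = 105349.
(1·105349 + 1·2193) / 2 = 107542/2 = 53771.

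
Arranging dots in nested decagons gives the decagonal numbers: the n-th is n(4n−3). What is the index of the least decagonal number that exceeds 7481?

Solve n(4n−3) > 7481 for integer n.
The largest n with value ≤ 7481 is 43 (since 7267 ≤ 7481 < 7612), so the first above is n = 44, value 7612.

44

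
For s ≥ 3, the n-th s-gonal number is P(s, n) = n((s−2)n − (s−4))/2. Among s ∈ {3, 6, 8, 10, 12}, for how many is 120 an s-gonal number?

2

s = 3: P(3, 15) = 120. ✓
s = 6: P(6, 8) = 120. ✓
s = 8: P(8, 6) = 96 and P(8, 7) = 133; 120 is not s-gonal.
s = 10: P(10, 5) = 85 and P(10, 6) = 126; 120 is not s-gonal.
s = 12: P(12, 5) = 105 and P(12, 6) = 156; 120 is not s-gonal.
Hits: s ∈ {3, 6} → 2.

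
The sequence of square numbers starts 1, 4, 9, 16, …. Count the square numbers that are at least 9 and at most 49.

The n-th square number is n².
Smallest index with value ≥ 9: n = 3 (giving 9).
Largest index with value ≤ 49: n = 7 (giving 49).
Indices 3 through 7: 5 terms.

5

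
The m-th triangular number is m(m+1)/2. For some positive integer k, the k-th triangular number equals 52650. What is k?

324

Set n(n+1)/2 = 52650, giving n² + n − 105300 = 0.
So n = (-1 + 649) / 2 = 648/2 = 324.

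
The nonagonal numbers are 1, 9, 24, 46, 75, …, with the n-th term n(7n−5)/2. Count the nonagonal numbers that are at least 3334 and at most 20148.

The n-th nonagonal number is n(7n−5)/2.
Smallest index with value ≥ 3334: n = 32 (giving 3504).
Largest index with value ≤ 20148: n = 76 (giving 20026).
Indices 32 through 76: 45 terms.

45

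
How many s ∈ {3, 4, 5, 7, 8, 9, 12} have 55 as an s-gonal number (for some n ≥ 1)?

2

s = 3: P(3, 10) = 55. ✓
s = 4: P(4, 7) = 49 and P(4, 8) = 64; 55 is not s-gonal.
s = 5: P(5, 6) = 51 and P(5, 7) = 70; 55 is not s-gonal.
s = 7: P(7, 5) = 55. ✓
s = 8: P(8, 4) = 40 and P(8, 5) = 65; 55 is not s-gonal.
s = 9: P(9, 4) = 46 and P(9, 5) = 75; 55 is not s-gonal.
s = 12: P(12, 3) = 33 and P(12, 4) = 64; 55 is not s-gonal.
Hits: s ∈ {3, 7} → 2.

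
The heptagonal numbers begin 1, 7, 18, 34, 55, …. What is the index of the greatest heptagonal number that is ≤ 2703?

33

Solve n(5n−3)/2 ≤ 2703 for integer n.
n = 33 gives 2673 ≤ 2703, while n = 34 gives 2839 > 2703; so the answer is index 33.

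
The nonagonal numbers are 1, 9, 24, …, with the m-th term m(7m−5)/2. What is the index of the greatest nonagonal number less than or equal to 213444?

Solve n(7n−5)/2 ≤ 213444 for integer n.
n = 247 gives 212914 ≤ 213444, while n = 248 gives 214644 > 213444; so the answer is index 247.

247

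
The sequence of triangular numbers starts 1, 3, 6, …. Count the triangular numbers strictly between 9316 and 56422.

The n-th triangular number is n(n+1)/2.
Smallest index with value > 9316: n = 137 (giving 9453).
Largest index with value < 56422: n = 335 (giving 56280).
Indices 137 through 335: 199 terms.

199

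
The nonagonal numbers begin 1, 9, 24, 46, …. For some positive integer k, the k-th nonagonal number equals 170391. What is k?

221

Set n(7n−5)/2 = 170391, giving 7n² − 5n − 340782 = 0.
So n = (5 + 3089) / 14 = 3094/14 = 221.
Check: 221·(7·221 − 5)/2 = 170391. ✓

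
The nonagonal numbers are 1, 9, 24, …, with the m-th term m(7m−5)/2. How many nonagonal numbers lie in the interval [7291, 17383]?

25

The n-th nonagonal number is n(7n−5)/2.
Smallest index with value ≥ 7291: n = 46 (giving 7291).
Largest index with value ≤ 17383: n = 70 (giving 16975).
Indices 46 through 70: 25 terms.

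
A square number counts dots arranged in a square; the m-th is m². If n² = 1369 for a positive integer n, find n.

37

We need n² = 1369, so n = √1369 = 37.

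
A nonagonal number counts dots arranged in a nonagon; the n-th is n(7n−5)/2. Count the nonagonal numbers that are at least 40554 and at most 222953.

The n-th nonagonal number is n(7n−5)/2.
Smallest index with value ≥ 40554: n = 108 (giving 40554).
Largest index with value ≤ 222953: n = 252 (giving 221634).
Indices 108 through 252: 145 terms.

145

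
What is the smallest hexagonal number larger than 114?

Solve n(2n−1) > 114 for integer n.
The largest n with value ≤ 114 is 7 (since 91 ≤ 114 < 120), so the first above is n = 8, value 120.

120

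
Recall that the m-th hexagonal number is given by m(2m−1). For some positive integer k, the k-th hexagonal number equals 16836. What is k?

Set n(2n−1) = 16836, giving 2n² − n − 16836 = 0.
The discriminant is 1 + 8·16836 = 134689, and √134689 = 367.
So n = (1 + 367) / 4 = 368/4 = 92.

92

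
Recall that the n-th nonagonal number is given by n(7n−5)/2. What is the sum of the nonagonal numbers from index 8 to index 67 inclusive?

Σ i(7i−5)/2 = (7Σi² − 5Σi) / 2 over i = 8..67.
Σi = 2278 − 28 = 2250 and Σi² = 102510 − 140 = 102370.
(7·102370 − 5·2250) / 2 = 705340/2 = 352670.

352670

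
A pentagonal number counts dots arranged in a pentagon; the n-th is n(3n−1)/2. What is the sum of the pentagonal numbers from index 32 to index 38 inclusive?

12782

Σ i(3i−1)/2 = (3Σi² − Σi) / 2 over i = 32..38.
Σi = 741 − 496 = 245 and Σi² = 19019 − 10416 = 8603.
(3·8603 − 1·245) / 2 = 25564/2 = 12782.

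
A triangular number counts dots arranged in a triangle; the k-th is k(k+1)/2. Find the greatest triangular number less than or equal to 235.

Solve n(n+1)/2 ≤ 235 for integer n.
n = 21 gives 231 ≤ 235, while n = 22 gives 253 > 235; so the answer is 231.

231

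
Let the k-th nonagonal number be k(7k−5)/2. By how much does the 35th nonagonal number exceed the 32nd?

35·(7·35 − 5)/2 = 4200 and 32·(7·32 − 5)/2 = 3504.
Difference: 4200 − 3504 = 696.

696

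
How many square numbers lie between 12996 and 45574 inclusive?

100

The n-th square number is n².
Smallest index with value ≥ 12996: n = 114 (giving 12996).
Largest index with value ≤ 45574: n = 213 (giving 45369).
Indices 114 through 213: 100 terms.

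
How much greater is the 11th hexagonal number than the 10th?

41

Consecutive hexagonal numbers differ by 4n − 3: here 4·11 − 3 = 41.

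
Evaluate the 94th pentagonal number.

The 94th pentagonal number is n(3n−1)/2 with n = 94.
94·(3·94 − 1)/2 = 94·281/2 = 13207.

13207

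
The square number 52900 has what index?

We need n² = 52900, so n = √52900 = 230.

230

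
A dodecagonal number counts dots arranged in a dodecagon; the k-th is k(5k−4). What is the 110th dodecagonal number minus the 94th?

16256

110·(5·110 − 4) = 60060 and 94·(5·94 − 4) = 43804.
Difference: 60060 − 43804 = 16256.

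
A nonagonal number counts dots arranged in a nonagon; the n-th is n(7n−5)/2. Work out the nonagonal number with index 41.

The 41st nonagonal number is n(7n−5)/2 with n = 41.
41·(7·41 − 5)/2 = 41·282/2 = 41·141 = 5781.

5781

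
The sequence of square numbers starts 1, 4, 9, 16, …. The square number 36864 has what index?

We need n² = 36864, so n = √36864 = 192.

192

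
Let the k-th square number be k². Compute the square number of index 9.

9² = 81.

81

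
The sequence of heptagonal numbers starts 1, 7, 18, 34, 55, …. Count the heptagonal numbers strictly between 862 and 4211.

23

The n-th heptagonal number is n(5n−3)/2.
Smallest index with value > 862: n = 19 (giving 874).
Largest index with value < 4211: n = 41 (giving 4141).
Indices 19 through 41: 23 terms.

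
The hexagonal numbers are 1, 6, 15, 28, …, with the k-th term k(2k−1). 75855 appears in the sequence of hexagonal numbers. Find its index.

195

Set n(2n−1) = 75855, giving 2n² − n − 75855 = 0.
The discriminant is 1 + 8·75855 = 606841, and √606841 = 779.
So n = (1 + 779) / 4 = 780/4 = 195.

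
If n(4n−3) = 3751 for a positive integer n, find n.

31

Set n(4n−3) = 3751, giving 4n² − 3n − 3751 = 0.
So n = (3 + 245) / 8 = 248/8 = 31.
Check: 31·(4·31 − 3) = 3751. ✓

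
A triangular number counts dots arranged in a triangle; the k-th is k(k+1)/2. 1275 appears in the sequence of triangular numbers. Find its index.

Set n(n+1)/2 = 1275, giving n² + n − 2550 = 0.
The discriminant is 1 + 8·1275 = 10201, and √10201 = 101.
So n = (-1 + 101) / 2 = 100/2 = 50.

50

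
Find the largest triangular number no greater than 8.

6

Solve n(n+1)/2 ≤ 8 for integer n.
n = 3 gives 6 ≤ 8, while n = 4 gives 10 > 8; so the answer is 6.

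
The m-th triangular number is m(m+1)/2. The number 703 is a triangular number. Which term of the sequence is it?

Set n(n+1)/2 = 703, giving n² + n − 1406 = 0.
So n = (-1 + 75) / 2 = 74/2 = 37.
Check: 37·38/2 = 703. ✓

37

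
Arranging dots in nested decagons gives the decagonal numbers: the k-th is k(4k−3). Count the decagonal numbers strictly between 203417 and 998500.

The n-th decagonal number is n(4n−3).
Smallest index with value > 203417: n = 226 (giving 203626).
Largest index with value < 998500: n = 499 (giving 994507).
Indices 226 through 499: 274 terms.

274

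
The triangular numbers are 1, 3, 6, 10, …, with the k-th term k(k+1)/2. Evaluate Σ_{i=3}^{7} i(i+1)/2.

Σ i(i+1)/2 = (Σi² + Σi) / 2 over i = 3..7.
Σi = 28 − 3 = 25 and Σi² = 140 − 5 = 135.
(1·135 + 1·25) / 2 = 160/2 = 80.

80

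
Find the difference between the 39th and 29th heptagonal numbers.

39·(5·39 − 3)/2 = 3744 and 29·(5·29 − 3)/2 = 2059.
Difference: 3744 − 2059 = 1685.

1685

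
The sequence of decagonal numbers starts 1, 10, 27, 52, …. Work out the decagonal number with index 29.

3277

29·(4·29 − 3) = 29·113 = 3277.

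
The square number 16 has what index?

4

We need n² = 16, so n = √16 = 4.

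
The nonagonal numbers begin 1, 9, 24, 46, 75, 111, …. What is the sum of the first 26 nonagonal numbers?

Σ i(7i−5)/2 = (7Σi² − 5Σi) / 2 over i = 1..26.
Σi = 351 and Σi² = 6201.
(7·6201 − 5·351) / 2 = 41652/2 = 20826.

20826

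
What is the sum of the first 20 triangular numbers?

Σ i(i+1)/2 = (Σi² + Σi) / 2 over i = 1..20.
Σi = 210 and Σi² = 2870.
(1·2870 + 1·210) / 2 = 3080/2 = 1540.

1540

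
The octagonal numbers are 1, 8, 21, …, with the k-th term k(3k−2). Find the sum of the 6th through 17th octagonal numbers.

4914

Σ i(3i−2) = 3Σi² − 2Σi over i = 6..17.
Σi = 153 − 15 = 138 and Σi² = 1785 − 55 = 1730.
3·1730 − 2·138 = 4914.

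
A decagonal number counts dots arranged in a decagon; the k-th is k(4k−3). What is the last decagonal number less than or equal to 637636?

Solve n(4n−3) ≤ 637636 for integer n.
n = 399 gives 635607 ≤ 637636, while n = 400 gives 638800 > 637636; so the answer is 635607.

635607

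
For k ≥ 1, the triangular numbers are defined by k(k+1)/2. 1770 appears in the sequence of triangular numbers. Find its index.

59

Set n(n+1)/2 = 1770, giving n² + n − 3540 = 0.
So n = (-1 + 119) / 2 = 118/2 = 59.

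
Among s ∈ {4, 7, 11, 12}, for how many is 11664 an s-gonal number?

1

s = 4: P(4, 108) = 11664. ✓
s = 7: P(7, 68) = 11458 and P(7, 69) = 11799; 11664 is not s-gonal.
s = 11: P(11, 51) = 11526 and P(11, 52) = 11986; 11664 is not s-gonal.
s = 12: P(12, 48) = 11328 and P(12, 49) = 11809; 11664 is not s-gonal.
Hits: s ∈ {4} → 1.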